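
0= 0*4586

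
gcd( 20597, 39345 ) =43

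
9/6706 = 9/6706 = 0.00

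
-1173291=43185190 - 44358481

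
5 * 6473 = 32365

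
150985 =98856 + 52129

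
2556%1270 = 16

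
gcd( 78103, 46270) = 1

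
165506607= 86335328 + 79171279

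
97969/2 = 48984 + 1/2  =  48984.50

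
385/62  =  385/62 = 6.21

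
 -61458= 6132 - 67590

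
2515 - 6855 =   -  4340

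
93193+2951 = 96144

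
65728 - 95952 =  - 30224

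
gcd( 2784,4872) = 696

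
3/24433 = 3/24433 = 0.00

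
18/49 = 18/49 = 0.37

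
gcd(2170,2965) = 5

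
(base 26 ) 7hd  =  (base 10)5187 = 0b1010001000011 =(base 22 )afh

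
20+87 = 107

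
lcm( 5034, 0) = 0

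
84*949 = 79716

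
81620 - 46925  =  34695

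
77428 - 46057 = 31371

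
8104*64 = 518656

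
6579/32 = 205+19/32 = 205.59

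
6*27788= 166728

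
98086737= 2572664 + 95514073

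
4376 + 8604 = 12980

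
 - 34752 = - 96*362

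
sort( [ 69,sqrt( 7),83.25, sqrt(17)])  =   [sqrt( 7),sqrt (17),69,83.25]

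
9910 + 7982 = 17892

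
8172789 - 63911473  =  -55738684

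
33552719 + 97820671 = 131373390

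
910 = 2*455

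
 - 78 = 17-95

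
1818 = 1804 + 14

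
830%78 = 50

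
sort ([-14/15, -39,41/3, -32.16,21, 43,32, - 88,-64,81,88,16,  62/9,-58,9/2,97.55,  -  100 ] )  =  [-100, - 88,-64, - 58,-39, - 32.16,- 14/15 , 9/2, 62/9,41/3,16, 21, 32, 43, 81,88,97.55 ]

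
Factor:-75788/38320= - 2^( - 2 ) * 5^(  -  1 )*479^( - 1 ) * 18947^1 = - 18947/9580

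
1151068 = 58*19846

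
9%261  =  9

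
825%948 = 825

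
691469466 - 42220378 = 649249088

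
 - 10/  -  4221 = 10/4221 = 0.00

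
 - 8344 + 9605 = 1261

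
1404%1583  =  1404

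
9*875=7875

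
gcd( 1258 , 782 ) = 34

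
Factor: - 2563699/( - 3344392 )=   2^( - 3 )*107^( - 1)*233^1*3907^(-1 )*11003^1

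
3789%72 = 45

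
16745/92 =16745/92=182.01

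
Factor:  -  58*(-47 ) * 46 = 125396  =  2^2* 23^1*29^1*47^1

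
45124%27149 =17975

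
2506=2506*1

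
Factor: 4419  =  3^2 * 491^1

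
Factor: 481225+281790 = 763015 = 5^1*11^1*13873^1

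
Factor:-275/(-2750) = 2^( - 1)*5^ ( - 1)= 1/10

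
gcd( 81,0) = 81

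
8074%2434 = 772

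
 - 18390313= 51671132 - 70061445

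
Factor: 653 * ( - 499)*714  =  -232654758 = - 2^1*3^1*7^1*17^1*499^1*653^1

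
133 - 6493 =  -6360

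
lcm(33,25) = 825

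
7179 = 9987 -2808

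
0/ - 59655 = 0/1 = - 0.00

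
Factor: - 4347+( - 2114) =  - 6461 = - 7^1*13^1*71^1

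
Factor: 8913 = 3^1*2971^1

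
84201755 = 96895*869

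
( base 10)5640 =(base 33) 55u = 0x1608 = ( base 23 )af5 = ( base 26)88o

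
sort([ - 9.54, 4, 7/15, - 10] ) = [ - 10, - 9.54,7/15,4] 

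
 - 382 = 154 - 536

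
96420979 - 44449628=51971351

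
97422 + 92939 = 190361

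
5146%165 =31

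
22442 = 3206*7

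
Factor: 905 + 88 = 3^1*331^1 = 993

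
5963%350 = 13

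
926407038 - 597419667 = 328987371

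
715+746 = 1461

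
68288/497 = 68288/497 = 137.40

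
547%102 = 37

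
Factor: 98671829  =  193^1 * 211^1*2423^1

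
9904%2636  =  1996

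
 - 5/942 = - 5/942 = - 0.01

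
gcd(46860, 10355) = 5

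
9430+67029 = 76459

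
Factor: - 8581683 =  - 3^1*11^2*47^1*503^1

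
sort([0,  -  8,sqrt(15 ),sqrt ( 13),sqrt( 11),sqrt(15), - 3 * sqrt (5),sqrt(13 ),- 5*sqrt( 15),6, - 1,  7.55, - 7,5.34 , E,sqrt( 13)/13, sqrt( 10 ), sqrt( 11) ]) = [-5*sqrt( 15), - 8,  -  7, - 3*sqrt( 5), - 1,0,sqrt( 13) /13, E,  sqrt (10) , sqrt(11), sqrt(11 ) , sqrt(13),sqrt (13 ),sqrt( 15),sqrt( 15), 5.34,6,7.55]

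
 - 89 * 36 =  - 3204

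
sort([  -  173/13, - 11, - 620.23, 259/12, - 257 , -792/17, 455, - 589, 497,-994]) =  [ - 994, - 620.23, - 589, - 257, - 792/17, - 173/13,-11, 259/12, 455 , 497 ] 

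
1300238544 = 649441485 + 650797059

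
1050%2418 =1050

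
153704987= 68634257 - -85070730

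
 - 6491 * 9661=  - 62709551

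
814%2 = 0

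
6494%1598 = 102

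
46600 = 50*932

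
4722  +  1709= 6431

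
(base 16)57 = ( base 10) 87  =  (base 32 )2n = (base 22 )3l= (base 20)47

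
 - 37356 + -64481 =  - 101837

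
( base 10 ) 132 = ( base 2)10000100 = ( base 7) 246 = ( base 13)A2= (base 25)57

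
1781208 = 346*5148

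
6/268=3/134 = 0.02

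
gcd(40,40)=40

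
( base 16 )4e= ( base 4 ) 1032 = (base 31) 2g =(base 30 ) 2i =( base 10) 78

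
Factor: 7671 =3^1*2557^1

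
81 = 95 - 14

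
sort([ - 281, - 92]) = [ - 281, - 92]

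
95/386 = 95/386 = 0.25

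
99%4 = 3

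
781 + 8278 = 9059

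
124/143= 124/143 = 0.87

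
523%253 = 17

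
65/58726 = 65/58726 = 0.00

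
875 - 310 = 565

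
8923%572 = 343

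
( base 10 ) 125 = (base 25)50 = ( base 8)175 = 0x7D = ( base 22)5f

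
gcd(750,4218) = 6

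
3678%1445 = 788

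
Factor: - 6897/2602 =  - 2^ (- 1 )*3^1*11^2 * 19^1*1301^( - 1)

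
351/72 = 4 + 7/8=4.88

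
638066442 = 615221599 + 22844843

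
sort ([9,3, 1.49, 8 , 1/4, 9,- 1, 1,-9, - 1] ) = [ - 9,-1, - 1, 1/4, 1, 1.49,3, 8, 9,9] 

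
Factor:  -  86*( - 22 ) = 1892 = 2^2*11^1*43^1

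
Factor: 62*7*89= 2^1*7^1*31^1*89^1 = 38626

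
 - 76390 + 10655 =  - 65735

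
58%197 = 58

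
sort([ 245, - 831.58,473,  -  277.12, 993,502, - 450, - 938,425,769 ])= [  -  938,- 831.58,-450, - 277.12,245,425, 473,502,769, 993]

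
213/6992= 213/6992 = 0.03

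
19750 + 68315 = 88065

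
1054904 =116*9094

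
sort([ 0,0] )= [ 0, 0]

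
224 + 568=792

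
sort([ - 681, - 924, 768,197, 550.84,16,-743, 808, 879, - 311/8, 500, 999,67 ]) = [  -  924,  -  743, - 681,  -  311/8,16, 67 , 197, 500, 550.84,768, 808, 879,999 ]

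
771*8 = 6168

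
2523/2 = 1261+ 1/2 = 1261.50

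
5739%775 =314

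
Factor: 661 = 661^1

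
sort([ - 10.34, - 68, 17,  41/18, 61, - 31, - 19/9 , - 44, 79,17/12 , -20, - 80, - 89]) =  [ - 89,  -  80, - 68, - 44, - 31,-20, -10.34, - 19/9, 17/12,  41/18,17, 61, 79]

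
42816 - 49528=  - 6712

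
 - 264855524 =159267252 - 424122776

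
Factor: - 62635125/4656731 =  - 3^1*5^3*7^1*107^1*223^1 * 1613^( - 1)*2887^( - 1 ) 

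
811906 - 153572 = 658334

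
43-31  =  12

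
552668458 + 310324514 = 862992972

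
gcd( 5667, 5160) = 3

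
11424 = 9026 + 2398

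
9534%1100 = 734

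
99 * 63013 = 6238287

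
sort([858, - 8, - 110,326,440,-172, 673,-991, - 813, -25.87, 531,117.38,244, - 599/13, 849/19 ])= [ - 991, - 813, - 172, - 110, - 599/13, - 25.87  , - 8,849/19, 117.38,  244,326,440,531,673,858]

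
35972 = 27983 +7989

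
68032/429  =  158 + 250/429=158.58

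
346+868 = 1214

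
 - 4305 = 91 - 4396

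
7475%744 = 35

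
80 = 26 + 54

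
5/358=5/358 = 0.01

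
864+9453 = 10317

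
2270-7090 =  - 4820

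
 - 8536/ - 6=4268/3 = 1422.67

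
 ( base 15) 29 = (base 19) 21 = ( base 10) 39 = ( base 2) 100111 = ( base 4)213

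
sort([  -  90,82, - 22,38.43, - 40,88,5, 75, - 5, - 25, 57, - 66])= [ - 90, - 66,-40, - 25, - 22 , - 5,5,38.43, 57, 75,82, 88] 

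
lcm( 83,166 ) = 166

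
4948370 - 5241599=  - 293229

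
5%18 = 5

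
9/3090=3/1030=0.00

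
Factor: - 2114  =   - 2^1 * 7^1*151^1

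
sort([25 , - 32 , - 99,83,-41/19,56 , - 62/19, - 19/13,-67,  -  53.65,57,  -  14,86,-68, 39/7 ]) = [-99, - 68,-67,  -  53.65,-32, - 14,-62/19, - 41/19, - 19/13,39/7,25,56,57,83,86] 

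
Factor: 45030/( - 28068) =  - 2^(-1)*5^1*19^1*79^1*2339^( -1 ) = -7505/4678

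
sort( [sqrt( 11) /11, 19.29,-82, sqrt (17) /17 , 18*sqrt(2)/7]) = [ - 82 , sqrt (17 ) /17, sqrt(  11)/11 , 18*sqrt(2) /7 , 19.29]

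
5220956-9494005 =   -  4273049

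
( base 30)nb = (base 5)10301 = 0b1010111101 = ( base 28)P1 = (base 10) 701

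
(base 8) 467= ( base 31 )A1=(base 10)311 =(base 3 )102112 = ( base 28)B3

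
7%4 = 3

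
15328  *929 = 14239712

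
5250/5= 1050 =1050.00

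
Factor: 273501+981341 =1254842 = 2^1*461^1*1361^1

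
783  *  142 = 111186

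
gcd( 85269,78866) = 1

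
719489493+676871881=1396361374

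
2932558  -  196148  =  2736410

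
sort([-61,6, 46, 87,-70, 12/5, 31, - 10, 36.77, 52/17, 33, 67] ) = [ - 70, - 61, - 10, 12/5, 52/17 , 6, 31, 33, 36.77,46, 67,87]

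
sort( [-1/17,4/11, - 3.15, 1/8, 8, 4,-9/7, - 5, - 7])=[ - 7, - 5, - 3.15, - 9/7,-1/17,1/8, 4/11, 4, 8] 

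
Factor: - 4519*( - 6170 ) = 27882230 = 2^1*5^1*617^1*4519^1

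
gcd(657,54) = 9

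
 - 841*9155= - 7699355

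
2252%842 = 568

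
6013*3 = 18039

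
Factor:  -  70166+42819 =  - 23^1*29^1*41^1 = - 27347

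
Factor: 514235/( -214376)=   -  2^( - 3 )*5^1*19^1*127^(  -  1 )*211^( - 1 )*5413^1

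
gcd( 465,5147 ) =1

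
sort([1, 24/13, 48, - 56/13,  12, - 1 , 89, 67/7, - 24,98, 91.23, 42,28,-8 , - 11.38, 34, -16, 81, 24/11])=[ - 24, - 16,-11.38, - 8,-56/13, - 1, 1, 24/13  ,  24/11, 67/7, 12,28, 34, 42, 48,  81, 89, 91.23, 98] 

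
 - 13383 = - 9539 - 3844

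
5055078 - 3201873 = 1853205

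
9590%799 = 2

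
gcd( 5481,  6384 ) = 21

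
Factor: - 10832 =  - 2^4*677^1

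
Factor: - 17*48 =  - 816 =- 2^4*3^1*17^1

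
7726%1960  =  1846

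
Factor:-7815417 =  -3^1 *2605139^1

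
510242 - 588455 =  -78213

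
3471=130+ 3341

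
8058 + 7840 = 15898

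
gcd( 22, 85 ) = 1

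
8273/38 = 8273/38 = 217.71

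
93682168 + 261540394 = 355222562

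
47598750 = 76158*625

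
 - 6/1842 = -1/307= - 0.00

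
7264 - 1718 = 5546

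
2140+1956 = 4096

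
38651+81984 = 120635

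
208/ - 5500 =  - 1 + 1323/1375 = -0.04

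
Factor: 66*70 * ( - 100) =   -  2^4*3^1*5^3*7^1*11^1 = -462000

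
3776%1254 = 14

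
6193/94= 65 + 83/94 = 65.88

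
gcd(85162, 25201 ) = 869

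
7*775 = 5425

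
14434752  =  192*75181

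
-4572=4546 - 9118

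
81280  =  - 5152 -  - 86432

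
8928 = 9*992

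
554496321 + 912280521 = 1466776842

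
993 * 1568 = 1557024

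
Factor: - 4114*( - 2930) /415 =2410804/83  =  2^2*11^2*17^1*83^ ( - 1 )*293^1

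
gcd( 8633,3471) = 89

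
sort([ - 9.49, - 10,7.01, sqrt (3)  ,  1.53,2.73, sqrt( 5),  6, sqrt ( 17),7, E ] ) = [ - 10, - 9.49,  1.53, sqrt( 3), sqrt( 5 ),  E,2.73,  sqrt(17),  6, 7,7.01] 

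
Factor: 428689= 17^1*151^1*167^1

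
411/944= 411/944 = 0.44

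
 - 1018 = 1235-2253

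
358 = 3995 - 3637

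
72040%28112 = 15816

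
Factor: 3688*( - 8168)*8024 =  -241711638016=- 2^9*17^1*59^1 * 461^1*1021^1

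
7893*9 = 71037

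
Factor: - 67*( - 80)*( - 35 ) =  - 187600= - 2^4 * 5^2*7^1*67^1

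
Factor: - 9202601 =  -9202601^1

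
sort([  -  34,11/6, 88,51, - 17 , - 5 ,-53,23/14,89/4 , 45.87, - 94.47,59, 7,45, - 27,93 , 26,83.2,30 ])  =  [  -  94.47 , - 53, -34, - 27, - 17, - 5,23/14, 11/6,7,89/4,26, 30,45, 45.87,51,59,83.2, 88,93 ] 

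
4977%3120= 1857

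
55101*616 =33942216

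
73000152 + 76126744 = 149126896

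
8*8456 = 67648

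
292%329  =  292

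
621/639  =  69/71 = 0.97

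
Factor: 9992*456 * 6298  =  2^7*3^1*19^1*47^1*67^1*1249^1 = 28695904896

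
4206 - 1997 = 2209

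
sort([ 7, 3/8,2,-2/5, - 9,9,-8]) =[  -  9,-8, - 2/5  ,  3/8, 2 , 7 , 9 ]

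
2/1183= 2/1183 = 0.00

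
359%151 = 57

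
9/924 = 3/308= 0.01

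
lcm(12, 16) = 48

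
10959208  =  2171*5048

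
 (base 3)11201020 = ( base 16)D6B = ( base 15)1040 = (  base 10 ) 3435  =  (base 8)6553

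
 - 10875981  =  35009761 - 45885742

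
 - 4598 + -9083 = - 13681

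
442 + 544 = 986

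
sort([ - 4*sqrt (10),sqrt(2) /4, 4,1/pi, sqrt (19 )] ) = [ - 4 * sqrt( 10), 1/pi, sqrt( 2)/4,  4, sqrt(19)]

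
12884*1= 12884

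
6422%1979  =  485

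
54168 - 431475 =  - 377307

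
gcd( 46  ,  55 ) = 1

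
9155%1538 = 1465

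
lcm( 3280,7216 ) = 36080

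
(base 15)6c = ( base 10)102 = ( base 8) 146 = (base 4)1212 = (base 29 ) 3f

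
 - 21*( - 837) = 17577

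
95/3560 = 19/712 = 0.03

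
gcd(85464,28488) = 28488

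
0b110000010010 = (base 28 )3QA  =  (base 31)36L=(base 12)1956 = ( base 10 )3090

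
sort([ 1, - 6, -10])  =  [ - 10, - 6 , 1] 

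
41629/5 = 8325 + 4/5 = 8325.80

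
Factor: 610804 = 2^2*311^1*491^1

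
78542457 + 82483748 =161026205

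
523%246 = 31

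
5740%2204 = 1332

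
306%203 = 103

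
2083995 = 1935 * 1077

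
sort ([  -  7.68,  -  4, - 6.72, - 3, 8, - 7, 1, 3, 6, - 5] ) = [ - 7.68, - 7, - 6.72 , - 5, - 4, - 3,1, 3,  6,8 ]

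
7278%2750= 1778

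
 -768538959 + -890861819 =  - 1659400778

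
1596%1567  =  29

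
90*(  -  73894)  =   - 6650460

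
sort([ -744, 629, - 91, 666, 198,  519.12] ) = [ - 744,- 91,198, 519.12,629 , 666 ] 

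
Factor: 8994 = 2^1*3^1*1499^1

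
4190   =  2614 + 1576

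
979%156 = 43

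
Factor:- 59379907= -29^1*349^1*5867^1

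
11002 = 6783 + 4219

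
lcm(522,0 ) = 0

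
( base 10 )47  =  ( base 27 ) 1K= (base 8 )57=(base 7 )65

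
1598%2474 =1598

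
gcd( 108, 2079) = 27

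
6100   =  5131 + 969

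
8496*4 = 33984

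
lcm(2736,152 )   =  2736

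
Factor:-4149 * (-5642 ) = 23408658 = 2^1*3^2  *  7^1*13^1*31^1 * 461^1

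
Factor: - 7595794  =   - 2^1*89^1*139^1*307^1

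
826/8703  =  826/8703 = 0.09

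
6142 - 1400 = 4742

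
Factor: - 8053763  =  -8053763^1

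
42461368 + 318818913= 361280281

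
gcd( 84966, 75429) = 867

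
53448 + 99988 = 153436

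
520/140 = 3+5/7 = 3.71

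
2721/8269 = 2721/8269 = 0.33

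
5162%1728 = 1706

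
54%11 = 10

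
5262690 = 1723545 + 3539145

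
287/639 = 287/639= 0.45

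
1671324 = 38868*43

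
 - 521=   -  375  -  146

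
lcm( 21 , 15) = 105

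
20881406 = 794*26299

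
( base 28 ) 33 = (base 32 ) 2N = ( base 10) 87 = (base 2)1010111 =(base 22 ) 3l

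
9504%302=142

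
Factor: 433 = 433^1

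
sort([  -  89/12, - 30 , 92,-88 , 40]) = [ - 88, - 30, - 89/12,40 , 92] 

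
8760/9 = 973 + 1/3 = 973.33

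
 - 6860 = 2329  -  9189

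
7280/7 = 1040 = 1040.00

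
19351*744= 14397144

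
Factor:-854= - 2^1*7^1 * 61^1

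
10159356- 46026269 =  - 35866913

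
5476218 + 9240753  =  14716971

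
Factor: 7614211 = 11^1*29^1*23869^1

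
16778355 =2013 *8335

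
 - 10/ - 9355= 2/1871 = 0.00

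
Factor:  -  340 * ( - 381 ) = 129540 = 2^2*3^1 * 5^1 * 17^1*127^1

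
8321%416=1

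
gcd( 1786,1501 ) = 19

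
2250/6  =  375 = 375.00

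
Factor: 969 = 3^1 * 17^1 * 19^1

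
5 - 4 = 1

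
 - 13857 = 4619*( - 3 ) 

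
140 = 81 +59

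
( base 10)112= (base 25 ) 4c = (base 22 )52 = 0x70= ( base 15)77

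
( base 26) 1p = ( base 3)1220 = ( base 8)63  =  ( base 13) 3c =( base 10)51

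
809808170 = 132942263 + 676865907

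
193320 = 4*48330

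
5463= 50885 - 45422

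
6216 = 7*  888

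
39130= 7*5590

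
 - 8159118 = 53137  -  8212255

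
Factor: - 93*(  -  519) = 48267 = 3^2*31^1*173^1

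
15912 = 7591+8321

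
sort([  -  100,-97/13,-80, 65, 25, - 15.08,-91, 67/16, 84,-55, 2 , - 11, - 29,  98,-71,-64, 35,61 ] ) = [-100,-91 ,- 80,-71, -64, -55 ,-29,-15.08,  -  11,-97/13, 2,67/16, 25, 35 , 61,  65, 84, 98] 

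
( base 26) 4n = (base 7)241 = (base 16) 7f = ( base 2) 1111111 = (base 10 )127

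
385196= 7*55028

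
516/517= 516/517 = 1.00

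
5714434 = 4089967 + 1624467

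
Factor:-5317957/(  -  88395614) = 312821/5199742 = 2^( - 1)*31^1*10091^1 * 2599871^( - 1) 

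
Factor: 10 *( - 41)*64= -2^7*5^1 * 41^1 = - 26240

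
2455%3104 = 2455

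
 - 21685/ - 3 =21685/3= 7228.33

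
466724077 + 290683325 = 757407402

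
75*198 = 14850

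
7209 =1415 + 5794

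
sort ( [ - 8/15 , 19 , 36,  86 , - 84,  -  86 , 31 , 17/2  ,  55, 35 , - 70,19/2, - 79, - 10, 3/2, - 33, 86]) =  [-86, - 84,-79, - 70,-33,- 10, - 8/15 , 3/2 , 17/2,19/2 , 19,  31,  35, 36 , 55, 86,86] 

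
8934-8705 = 229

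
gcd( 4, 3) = 1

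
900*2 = 1800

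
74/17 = 74/17 = 4.35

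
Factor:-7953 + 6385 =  -1568 = - 2^5 * 7^2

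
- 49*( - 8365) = 409885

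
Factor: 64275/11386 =2^( - 1)*3^1*5^2*857^1 * 5693^( - 1)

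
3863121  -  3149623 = 713498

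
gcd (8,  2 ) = 2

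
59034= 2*29517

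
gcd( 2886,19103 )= 1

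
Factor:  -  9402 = - 2^1*3^1 *1567^1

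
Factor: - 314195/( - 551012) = 44885/78716 = 2^( - 2)*5^1*11^( - 1 )* 47^1*191^1*1789^( - 1 )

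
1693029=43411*39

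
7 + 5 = 12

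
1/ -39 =-1 + 38/39 = - 0.03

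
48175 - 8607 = 39568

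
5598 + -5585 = 13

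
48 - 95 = - 47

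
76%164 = 76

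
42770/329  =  130 = 130.00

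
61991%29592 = 2807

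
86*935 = 80410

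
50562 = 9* 5618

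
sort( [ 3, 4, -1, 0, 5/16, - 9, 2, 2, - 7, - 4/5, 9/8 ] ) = [- 9,-7 , - 1, - 4/5 , 0, 5/16,9/8, 2,2, 3,4]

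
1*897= 897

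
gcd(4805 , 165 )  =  5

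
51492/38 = 25746/19 = 1355.05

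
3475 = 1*3475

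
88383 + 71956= 160339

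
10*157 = 1570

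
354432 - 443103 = -88671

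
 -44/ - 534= 22/267 = 0.08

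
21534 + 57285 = 78819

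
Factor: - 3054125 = - 5^3 *53^1*461^1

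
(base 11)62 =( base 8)104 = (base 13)53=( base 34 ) 20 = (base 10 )68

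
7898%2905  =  2088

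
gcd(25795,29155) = 35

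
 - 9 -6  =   - 15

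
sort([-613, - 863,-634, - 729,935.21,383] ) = [ - 863, - 729, - 634, - 613,383, 935.21]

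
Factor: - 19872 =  - 2^5*3^3 * 23^1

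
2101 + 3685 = 5786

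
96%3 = 0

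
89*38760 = 3449640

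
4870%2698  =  2172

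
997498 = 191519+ 805979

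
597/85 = 7  +  2/85 = 7.02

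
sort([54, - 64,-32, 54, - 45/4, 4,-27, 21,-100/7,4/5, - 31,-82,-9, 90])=[ - 82, - 64, - 32,-31,-27, - 100/7, - 45/4,-9,4/5,4, 21, 54,54,  90]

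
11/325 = 11/325 = 0.03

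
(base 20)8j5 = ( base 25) 5ia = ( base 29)47I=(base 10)3585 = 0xE01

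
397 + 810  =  1207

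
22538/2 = 11269 = 11269.00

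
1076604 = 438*2458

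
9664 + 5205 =14869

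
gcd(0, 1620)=1620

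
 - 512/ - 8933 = 512/8933 = 0.06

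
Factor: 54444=2^2*3^1*13^1*349^1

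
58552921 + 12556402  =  71109323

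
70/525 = 2/15= 0.13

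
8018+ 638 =8656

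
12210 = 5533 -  - 6677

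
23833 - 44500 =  - 20667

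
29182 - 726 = 28456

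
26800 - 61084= - 34284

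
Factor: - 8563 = - 8563^1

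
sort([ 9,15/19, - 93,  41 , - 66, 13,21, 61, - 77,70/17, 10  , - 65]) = [ - 93,- 77, - 66, - 65, 15/19,70/17, 9,  10, 13, 21,41, 61]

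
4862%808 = 14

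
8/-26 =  - 4/13 = - 0.31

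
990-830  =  160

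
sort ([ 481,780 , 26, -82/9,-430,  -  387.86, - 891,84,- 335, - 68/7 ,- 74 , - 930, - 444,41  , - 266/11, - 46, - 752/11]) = [- 930,- 891,-444,-430, - 387.86,- 335, - 74, - 752/11, - 46, - 266/11, - 68/7,-82/9,  26,41 , 84 , 481,780]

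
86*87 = 7482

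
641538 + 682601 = 1324139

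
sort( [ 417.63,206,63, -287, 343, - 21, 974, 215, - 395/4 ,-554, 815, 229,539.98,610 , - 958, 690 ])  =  [- 958,-554, - 287, - 395/4,-21, 63, 206,  215,229,  343, 417.63, 539.98, 610, 690,  815, 974]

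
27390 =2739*10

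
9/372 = 3/124  =  0.02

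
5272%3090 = 2182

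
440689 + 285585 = 726274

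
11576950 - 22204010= -10627060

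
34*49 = 1666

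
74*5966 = 441484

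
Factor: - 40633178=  - 2^1*37^1*549097^1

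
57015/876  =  65 + 25/292=65.09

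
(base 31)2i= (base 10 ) 80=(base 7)143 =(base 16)50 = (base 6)212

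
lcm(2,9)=18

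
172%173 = 172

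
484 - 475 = 9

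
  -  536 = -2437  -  -1901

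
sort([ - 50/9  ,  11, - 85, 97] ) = [ - 85, - 50/9, 11, 97] 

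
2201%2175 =26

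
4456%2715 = 1741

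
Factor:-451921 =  - 451921^1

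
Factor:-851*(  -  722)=614422=2^1*19^2*23^1 * 37^1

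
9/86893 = 9/86893  =  0.00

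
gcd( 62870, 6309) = 1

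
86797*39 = 3385083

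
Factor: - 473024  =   - 2^6*19^1*389^1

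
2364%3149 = 2364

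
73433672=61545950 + 11887722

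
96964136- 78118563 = 18845573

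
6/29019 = 2/9673  =  0.00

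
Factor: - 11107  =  -29^1*383^1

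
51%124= 51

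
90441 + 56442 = 146883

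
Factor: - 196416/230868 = -496/583= - 2^4*11^( - 1)*31^1*53^( - 1 )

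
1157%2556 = 1157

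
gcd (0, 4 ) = 4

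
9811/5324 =1 + 4487/5324 = 1.84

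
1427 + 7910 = 9337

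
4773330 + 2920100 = 7693430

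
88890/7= 88890/7 = 12698.57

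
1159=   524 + 635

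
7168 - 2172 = 4996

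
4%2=0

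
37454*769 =28802126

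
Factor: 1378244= 2^2*7^1*49223^1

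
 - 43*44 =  - 1892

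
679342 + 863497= 1542839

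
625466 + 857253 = 1482719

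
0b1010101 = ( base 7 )151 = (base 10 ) 85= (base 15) 5A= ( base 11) 78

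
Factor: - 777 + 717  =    -  2^2 * 3^1*5^1 = -60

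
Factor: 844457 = 844457^1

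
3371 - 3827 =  - 456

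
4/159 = 4/159 = 0.03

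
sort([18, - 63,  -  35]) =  [ - 63, - 35, 18 ]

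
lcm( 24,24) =24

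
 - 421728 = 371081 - 792809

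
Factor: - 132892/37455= - 2^2*3^(-1 )*5^( - 1 )*11^( - 1 )*227^( - 1)*33223^1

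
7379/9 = 819 + 8/9 = 819.89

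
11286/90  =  627/5 = 125.40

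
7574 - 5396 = 2178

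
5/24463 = 5/24463 = 0.00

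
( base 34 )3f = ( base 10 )117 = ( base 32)3L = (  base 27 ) 49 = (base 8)165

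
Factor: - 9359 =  - 7^2*191^1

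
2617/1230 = 2 + 157/1230 = 2.13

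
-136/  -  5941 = 136/5941 = 0.02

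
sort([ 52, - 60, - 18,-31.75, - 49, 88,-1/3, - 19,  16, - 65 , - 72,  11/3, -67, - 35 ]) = [ - 72, - 67 , - 65, - 60,-49, - 35, - 31.75, - 19, - 18, - 1/3,11/3,16,  52 , 88 ] 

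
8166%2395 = 981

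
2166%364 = 346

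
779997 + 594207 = 1374204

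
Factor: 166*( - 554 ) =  - 2^2*83^1*277^1   =  - 91964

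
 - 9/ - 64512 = 1/7168=0.00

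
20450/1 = 20450 = 20450.00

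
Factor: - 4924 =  - 2^2*1231^1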